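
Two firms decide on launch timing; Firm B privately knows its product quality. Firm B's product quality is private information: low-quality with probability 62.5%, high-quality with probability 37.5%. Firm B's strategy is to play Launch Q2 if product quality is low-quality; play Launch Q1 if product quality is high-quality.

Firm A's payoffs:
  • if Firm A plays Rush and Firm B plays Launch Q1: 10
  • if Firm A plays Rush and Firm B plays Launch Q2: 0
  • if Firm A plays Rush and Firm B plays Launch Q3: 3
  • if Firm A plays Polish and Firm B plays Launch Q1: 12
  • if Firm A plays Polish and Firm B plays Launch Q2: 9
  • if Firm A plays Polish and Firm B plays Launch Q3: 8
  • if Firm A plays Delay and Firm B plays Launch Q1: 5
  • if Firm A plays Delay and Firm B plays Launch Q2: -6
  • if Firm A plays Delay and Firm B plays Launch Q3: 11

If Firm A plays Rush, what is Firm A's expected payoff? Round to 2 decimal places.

3.75

Take the expectation over Firm B's product quality, weighting each type's action by its prior probability.
E[Rush] = 0.625·0 + 0.375·10 = 0 + 3.75 = 3.75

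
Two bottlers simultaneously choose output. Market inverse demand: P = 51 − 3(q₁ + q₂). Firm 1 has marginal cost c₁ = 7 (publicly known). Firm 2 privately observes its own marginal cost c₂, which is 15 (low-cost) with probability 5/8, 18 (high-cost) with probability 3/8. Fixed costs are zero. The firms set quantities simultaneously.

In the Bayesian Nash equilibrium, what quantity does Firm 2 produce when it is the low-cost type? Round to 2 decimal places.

Firm 2 with cost c maximizes (51 − 3(q₁+q₂) − c)·q₂, giving q₂(c) = (51 − c − 3q₁)/6.
E[c₂] = 5/8·15 + 3/8·18 = 16.125
Firm 1's FOC against E[q₂] yields q₁ = (51 − 2·7 + E[c₂])/9 = (51 − 14 + 16.125)/9 = 5.90278.
q₂(low-cost) = (51 − 15 − 3·5.90278)/6 = 3.04861.

3.05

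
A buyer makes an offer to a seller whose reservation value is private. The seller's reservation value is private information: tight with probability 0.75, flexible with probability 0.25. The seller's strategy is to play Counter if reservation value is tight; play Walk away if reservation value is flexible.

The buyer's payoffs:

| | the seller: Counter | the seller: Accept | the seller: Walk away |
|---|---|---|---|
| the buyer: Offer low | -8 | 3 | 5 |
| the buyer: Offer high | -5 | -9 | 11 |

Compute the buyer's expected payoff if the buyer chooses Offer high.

E[Offer high] = 0.75·(-5) + 0.25·11 = (-3.75) + 2.75 = -1

-1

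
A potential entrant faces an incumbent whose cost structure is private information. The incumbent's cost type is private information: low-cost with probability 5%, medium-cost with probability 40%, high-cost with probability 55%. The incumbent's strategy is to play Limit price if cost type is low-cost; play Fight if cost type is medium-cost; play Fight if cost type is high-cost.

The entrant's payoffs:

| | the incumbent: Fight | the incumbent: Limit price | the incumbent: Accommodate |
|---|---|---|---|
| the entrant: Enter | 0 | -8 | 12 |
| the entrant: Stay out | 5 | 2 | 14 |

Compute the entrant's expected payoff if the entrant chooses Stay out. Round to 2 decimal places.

Take the expectation over the incumbent's cost type, weighting each type's action by its prior probability.
E[Stay out] = 0.05·2 + 0.4·5 + 0.55·5 = 0.1 + 2 + 2.75 = 4.85

4.85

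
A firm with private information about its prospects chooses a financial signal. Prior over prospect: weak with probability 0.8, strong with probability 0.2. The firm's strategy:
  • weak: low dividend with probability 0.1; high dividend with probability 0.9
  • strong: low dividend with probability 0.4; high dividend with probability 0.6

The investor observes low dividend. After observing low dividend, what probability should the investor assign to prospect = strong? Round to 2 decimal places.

0.50

P(low dividend) = 0.8·0.1 + 0.2·0.4 = 0.16
P(strong | low dividend) = (0.2·0.4) / 0.16 = 0.08 / 0.16 = 0.5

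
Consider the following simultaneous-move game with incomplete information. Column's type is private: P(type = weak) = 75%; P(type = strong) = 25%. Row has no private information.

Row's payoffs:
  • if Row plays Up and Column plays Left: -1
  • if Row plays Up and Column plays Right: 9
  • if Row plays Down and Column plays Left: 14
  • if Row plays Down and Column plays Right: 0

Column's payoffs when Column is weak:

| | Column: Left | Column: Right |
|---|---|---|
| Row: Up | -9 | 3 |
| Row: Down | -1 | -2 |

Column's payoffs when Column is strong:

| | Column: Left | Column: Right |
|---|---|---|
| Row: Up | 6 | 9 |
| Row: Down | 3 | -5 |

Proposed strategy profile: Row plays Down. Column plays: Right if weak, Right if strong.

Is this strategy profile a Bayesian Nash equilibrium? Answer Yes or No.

Row plays Down: E[Down] = 0.75·(0) + 0.25·(0) = 0; E[Up] = 9. Not best-responding. ✗
Column (type weak), facing Down: Left gives -1, Right gives -2. Proposed Right is not best — profitable deviation exists. ✗
Column (type strong), facing Down: Left gives 3, Right gives -5. Proposed Right is not best — profitable deviation exists. ✗

No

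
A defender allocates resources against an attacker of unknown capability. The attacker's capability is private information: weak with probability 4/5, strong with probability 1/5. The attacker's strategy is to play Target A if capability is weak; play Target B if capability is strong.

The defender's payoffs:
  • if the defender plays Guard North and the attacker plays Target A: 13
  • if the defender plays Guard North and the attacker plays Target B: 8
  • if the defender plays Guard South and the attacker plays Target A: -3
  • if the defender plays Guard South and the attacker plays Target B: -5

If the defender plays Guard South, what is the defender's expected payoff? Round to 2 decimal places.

-3.40

E[Guard South] = 4/5·(-3) + 1/5·(-5) = (-12/5) + (-1) = -17/5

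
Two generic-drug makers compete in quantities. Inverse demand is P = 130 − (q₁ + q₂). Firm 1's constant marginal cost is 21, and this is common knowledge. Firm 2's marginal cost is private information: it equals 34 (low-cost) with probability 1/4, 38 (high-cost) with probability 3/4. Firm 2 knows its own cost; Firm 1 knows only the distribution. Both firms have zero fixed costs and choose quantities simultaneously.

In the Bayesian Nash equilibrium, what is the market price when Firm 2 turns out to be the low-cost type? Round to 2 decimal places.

Each type of Firm 2 best-responds to q₁; Firm 1 best-responds to the expected q₂ over Firm 2's types.
Firm 2 with cost c maximizes (130 − (q₁+q₂) − c)·q₂, giving q₂(c) = (130 − c − q₁)/2.
E[c₂] = 1/4·34 + 3/4·38 = 37
Firm 1's FOC against E[q₂] yields q₁ = (130 − 2·21 + E[c₂])/3 = (130 − 42 + 37)/3 = 41.6667.
q₂(low-cost) = 27.1667, so P = 130 − (41.6667 + 27.1667) = 61.1667.

61.17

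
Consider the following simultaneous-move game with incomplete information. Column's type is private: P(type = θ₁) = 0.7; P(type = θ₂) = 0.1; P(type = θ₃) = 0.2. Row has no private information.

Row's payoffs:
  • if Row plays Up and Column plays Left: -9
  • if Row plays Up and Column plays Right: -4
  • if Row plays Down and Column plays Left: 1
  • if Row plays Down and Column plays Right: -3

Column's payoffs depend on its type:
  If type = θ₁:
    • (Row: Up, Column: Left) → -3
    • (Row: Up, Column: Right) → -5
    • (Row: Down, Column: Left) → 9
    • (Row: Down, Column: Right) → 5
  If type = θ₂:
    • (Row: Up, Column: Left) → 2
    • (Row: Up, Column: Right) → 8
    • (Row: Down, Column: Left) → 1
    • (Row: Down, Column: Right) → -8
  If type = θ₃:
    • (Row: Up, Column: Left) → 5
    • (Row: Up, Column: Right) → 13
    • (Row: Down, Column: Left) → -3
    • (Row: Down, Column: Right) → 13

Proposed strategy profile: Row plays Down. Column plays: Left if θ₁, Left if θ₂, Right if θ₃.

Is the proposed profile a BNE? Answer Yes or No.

Yes

A profile is a BNE iff every type of every player is best-responding given beliefs about the other side.
Row plays Down: E[Down] = 0.7·(1) + 0.1·(1) + 0.2·(-3) = 0.2; E[Up] = -8. Best-responding. ✓
Column (type θ₁), facing Down: Left gives 9, Right gives 5. Proposed Left is best. ✓
Column (type θ₂), facing Down: Left gives 1, Right gives -8. Proposed Left is best. ✓
Column (type θ₃), facing Down: Left gives -3, Right gives 13. Proposed Right is best. ✓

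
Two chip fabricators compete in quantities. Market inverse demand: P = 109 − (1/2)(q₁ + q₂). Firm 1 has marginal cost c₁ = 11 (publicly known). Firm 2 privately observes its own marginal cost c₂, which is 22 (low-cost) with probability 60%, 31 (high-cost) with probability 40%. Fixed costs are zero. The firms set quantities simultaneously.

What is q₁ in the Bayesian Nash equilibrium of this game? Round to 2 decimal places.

Type-c best response for Firm 2: q₂(c) = (109 − c) − q₁/2.
Firm 1 maximizes expected profit; its first-order condition is 109 − q₁ − (1/2)E[q₂] − 11 = 0.
Substituting E[q₂] and solving: E[c₂] = 25.6, so q₁ = (109 − 2·11 + 25.6)/(3/2) = 75.0667.

75.07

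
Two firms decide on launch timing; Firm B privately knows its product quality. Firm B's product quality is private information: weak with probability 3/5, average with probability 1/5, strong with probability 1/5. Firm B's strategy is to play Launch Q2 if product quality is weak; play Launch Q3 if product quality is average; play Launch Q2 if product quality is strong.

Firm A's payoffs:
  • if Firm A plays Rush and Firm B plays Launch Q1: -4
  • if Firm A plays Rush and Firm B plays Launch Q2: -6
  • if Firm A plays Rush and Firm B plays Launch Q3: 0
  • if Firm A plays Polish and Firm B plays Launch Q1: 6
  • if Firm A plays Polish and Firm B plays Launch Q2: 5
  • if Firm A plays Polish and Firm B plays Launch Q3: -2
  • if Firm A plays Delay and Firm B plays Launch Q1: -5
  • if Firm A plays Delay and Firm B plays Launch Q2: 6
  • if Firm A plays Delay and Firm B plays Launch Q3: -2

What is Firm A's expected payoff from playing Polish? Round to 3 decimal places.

Take the expectation over Firm B's product quality, weighting each type's action by its prior probability.
E[Polish] = 3/5·5 + 1/5·(-2) + 1/5·5 = 3 + (-2/5) + 1 = 18/5

3.600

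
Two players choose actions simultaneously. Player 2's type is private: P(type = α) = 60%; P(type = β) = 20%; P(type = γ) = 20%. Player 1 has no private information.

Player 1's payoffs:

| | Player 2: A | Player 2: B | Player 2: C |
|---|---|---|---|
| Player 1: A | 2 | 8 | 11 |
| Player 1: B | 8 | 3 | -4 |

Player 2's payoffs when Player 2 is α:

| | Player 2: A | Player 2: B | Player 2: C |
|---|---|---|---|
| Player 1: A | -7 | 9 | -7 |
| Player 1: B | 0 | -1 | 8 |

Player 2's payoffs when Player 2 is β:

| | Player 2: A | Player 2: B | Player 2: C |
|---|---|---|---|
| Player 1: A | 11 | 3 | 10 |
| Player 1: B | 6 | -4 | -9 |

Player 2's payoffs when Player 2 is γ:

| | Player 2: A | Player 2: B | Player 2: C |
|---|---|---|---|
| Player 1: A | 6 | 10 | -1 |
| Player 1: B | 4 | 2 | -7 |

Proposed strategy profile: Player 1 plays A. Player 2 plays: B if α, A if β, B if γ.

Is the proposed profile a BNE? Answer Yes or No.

Yes

A profile is a BNE iff every type of every player is best-responding given beliefs about the other side.
Player 1 plays A: E[A] = 0.6·(8) + 0.2·(2) + 0.2·(8) = 6.8; E[B] = 4. Best-responding. ✓
Player 2 (type α), facing A: A gives -7, B gives 9, C gives -7. Proposed B is best. ✓
Player 2 (type β), facing A: A gives 11, B gives 3, C gives 10. Proposed A is best. ✓
Player 2 (type γ), facing A: A gives 6, B gives 10, C gives -1. Proposed B is best. ✓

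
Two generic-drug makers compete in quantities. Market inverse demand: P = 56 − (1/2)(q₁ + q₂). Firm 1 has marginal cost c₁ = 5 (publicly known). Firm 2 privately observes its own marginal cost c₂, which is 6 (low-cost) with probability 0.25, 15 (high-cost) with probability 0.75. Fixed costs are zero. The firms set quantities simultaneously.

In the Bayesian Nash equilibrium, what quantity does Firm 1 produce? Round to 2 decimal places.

Firm 2 with cost c maximizes (56 − (1/2)(q₁+q₂) − c)·q₂, giving q₂(c) = (56 − c − (1/2)q₁).
E[c₂] = 0.25·6 + 0.75·15 = 12.75
Firm 1's FOC against E[q₂] yields q₁ = (56 − 2·5 + E[c₂])/(3/2) = (56 − 10 + 12.75)/(3/2) = 39.1667.

39.17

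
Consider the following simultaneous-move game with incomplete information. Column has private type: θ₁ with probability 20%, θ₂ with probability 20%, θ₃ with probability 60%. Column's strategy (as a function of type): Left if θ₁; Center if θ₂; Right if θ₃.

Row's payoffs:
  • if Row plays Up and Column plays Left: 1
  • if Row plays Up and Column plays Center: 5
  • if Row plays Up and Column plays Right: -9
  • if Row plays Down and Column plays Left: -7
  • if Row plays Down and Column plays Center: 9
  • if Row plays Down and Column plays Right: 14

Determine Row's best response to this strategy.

E[Up] = 0.2·(1) + 0.2·(5) + 0.6·(-9) = -4.2
E[Down] = 0.2·(-7) + 0.2·(9) + 0.6·(14) = 8.8
Best response: Down (8.8 is the largest).

Down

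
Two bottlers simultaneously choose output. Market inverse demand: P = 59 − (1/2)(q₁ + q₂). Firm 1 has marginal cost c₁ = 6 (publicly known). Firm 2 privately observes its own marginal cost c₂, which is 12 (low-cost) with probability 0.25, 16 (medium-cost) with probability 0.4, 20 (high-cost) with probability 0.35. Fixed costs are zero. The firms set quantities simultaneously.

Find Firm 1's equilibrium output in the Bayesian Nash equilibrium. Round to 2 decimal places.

42.27

Type-c best response for Firm 2: q₂(c) = (59 − c) − q₁/2.
Firm 1 maximizes expected profit; its first-order condition is 59 − q₁ − (1/2)E[q₂] − 6 = 0.
Substituting E[q₂] and solving: E[c₂] = 16.4, so q₁ = (59 − 2·6 + 16.4)/(3/2) = 42.2667.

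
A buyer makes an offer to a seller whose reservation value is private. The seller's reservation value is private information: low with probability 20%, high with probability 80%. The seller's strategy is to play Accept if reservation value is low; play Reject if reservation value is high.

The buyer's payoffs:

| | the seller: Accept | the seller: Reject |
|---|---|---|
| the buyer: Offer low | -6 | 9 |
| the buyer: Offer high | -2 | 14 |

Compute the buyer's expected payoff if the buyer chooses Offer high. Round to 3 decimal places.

10.800

E[Offer high] = 0.2·(-2) + 0.8·14 = (-0.4) + 11.2 = 10.8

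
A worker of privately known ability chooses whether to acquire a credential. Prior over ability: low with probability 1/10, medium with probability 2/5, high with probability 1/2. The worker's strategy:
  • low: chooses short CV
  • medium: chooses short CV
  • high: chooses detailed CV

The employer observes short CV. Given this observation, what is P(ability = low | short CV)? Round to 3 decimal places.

0.200

Apply Bayes' rule using the sender's strategy as the likelihood.
P(short CV) = (1/10)·1 + (2/5)·1 + (1/2)·0 = 1/2
P(low | short CV) = ((1/10)·1) / (1/2) = (1/10) / (1/2) = 1/5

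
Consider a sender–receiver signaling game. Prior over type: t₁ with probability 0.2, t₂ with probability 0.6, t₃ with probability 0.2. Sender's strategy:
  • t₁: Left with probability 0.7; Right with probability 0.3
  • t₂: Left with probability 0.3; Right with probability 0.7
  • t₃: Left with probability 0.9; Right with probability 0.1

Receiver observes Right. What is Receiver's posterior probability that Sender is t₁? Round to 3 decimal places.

P(Right) = 0.2·0.3 + 0.6·0.7 + 0.2·0.1 = 0.5
P(t₁ | Right) = (0.2·0.3) / 0.5 = 0.06 / 0.5 = 0.12

0.120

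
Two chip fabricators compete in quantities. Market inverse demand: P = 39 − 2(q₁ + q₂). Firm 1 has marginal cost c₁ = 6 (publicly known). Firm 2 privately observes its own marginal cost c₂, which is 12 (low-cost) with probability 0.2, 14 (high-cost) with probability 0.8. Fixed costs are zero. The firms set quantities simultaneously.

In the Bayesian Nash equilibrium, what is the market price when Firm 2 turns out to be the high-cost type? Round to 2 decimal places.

Firm 2 with cost c maximizes (39 − 2(q₁+q₂) − c)·q₂, giving q₂(c) = (39 − c − 2q₁)/4.
E[c₂] = 0.2·12 + 0.8·14 = 13.6
Firm 1's FOC against E[q₂] yields q₁ = (39 − 2·6 + E[c₂])/6 = (39 − 12 + 13.6)/6 = 6.76667.
q₂(high-cost) = 2.86667, so P = 39 − 2·(6.76667 + 2.86667) = 19.7333.

19.73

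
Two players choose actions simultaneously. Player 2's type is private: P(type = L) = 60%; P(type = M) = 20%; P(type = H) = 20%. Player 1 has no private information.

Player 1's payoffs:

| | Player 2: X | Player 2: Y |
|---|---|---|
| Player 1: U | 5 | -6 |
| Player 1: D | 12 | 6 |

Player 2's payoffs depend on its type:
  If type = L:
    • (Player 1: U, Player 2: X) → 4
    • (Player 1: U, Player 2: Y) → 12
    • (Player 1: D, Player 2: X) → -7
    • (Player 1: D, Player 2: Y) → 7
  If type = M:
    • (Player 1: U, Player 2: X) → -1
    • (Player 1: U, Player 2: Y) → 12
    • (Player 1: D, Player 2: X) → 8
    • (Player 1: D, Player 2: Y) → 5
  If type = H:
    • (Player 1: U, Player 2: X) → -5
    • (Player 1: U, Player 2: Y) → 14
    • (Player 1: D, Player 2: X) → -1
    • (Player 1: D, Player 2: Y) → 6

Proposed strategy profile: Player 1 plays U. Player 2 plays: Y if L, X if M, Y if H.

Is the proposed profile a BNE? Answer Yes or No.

No

A profile is a BNE iff every type of every player is best-responding given beliefs about the other side.
Player 1 plays U: E[U] = 0.6·(-6) + 0.2·(5) + 0.2·(-6) = -3.8; E[D] = 7.2. Not best-responding. ✗
Player 2 (type L), facing U: X gives 4, Y gives 12. Proposed Y is best. ✓
Player 2 (type M), facing U: X gives -1, Y gives 12. Proposed X is not best — profitable deviation exists. ✗
Player 2 (type H), facing U: X gives -5, Y gives 14. Proposed Y is best. ✓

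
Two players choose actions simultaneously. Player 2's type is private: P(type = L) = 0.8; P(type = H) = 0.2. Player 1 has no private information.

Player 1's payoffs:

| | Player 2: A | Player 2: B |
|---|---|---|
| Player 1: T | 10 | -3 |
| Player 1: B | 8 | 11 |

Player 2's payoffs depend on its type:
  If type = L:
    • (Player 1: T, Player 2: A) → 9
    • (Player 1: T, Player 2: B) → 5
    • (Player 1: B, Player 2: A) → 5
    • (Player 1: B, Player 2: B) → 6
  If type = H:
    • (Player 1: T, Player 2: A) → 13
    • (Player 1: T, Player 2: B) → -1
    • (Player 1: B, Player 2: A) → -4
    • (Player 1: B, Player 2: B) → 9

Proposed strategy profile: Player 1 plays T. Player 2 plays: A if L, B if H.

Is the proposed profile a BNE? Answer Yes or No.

Player 1 plays T: E[T] = 0.8·(10) + 0.2·(-3) = 7.4; E[B] = 8.6. Not best-responding. ✗
Player 2 (type L), facing T: A gives 9, B gives 5. Proposed A is best. ✓
Player 2 (type H), facing T: A gives 13, B gives -1. Proposed B is not best — profitable deviation exists. ✗

No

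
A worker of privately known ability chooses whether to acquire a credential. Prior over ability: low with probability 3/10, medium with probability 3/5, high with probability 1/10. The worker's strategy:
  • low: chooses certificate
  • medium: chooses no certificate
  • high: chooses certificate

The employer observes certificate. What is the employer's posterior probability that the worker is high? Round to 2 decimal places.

0.25

P(certificate) = (3/10)·1 + (3/5)·0 + (1/10)·1 = 2/5
P(high | certificate) = ((1/10)·1) / (2/5) = (1/10) / (2/5) = 1/4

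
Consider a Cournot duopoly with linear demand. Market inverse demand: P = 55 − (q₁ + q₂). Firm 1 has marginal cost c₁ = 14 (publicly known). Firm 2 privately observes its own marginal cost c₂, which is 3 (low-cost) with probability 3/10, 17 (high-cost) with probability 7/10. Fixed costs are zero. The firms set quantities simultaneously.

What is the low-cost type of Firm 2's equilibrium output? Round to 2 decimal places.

Firm 2 with cost c maximizes (55 − (q₁+q₂) − c)·q₂, giving q₂(c) = (55 − c − q₁)/2.
E[c₂] = 3/10·3 + 7/10·17 = 12.8
Firm 1's FOC against E[q₂] yields q₁ = (55 − 2·14 + E[c₂])/3 = (55 − 28 + 12.8)/3 = 13.2667.
q₂(low-cost) = (55 − 3 − 13.2667)/2 = 19.3667.

19.37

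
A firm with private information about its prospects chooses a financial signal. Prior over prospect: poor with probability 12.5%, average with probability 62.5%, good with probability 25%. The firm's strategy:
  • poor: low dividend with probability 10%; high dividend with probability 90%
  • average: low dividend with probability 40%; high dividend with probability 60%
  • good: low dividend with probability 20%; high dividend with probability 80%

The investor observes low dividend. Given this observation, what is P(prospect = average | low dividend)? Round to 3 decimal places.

Apply Bayes' rule using the sender's strategy as the likelihood.
P(low dividend) = 0.125·0.1 + 0.625·0.4 + 0.25·0.2 = 0.3125
P(average | low dividend) = (0.625·0.4) / 0.3125 = 0.25 / 0.3125 = 0.8

0.800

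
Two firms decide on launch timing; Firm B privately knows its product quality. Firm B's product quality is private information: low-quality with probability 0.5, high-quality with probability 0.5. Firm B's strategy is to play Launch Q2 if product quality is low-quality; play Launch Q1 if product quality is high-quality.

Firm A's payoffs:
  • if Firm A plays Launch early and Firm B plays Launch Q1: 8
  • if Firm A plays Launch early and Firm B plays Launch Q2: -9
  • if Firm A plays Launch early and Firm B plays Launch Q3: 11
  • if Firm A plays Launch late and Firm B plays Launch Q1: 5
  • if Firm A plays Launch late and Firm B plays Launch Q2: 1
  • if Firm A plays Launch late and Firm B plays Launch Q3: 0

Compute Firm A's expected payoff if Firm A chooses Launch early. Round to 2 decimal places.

Take the expectation over Firm B's product quality, weighting each type's action by its prior probability.
E[Launch early] = 0.5·(-9) + 0.5·8 = (-4.5) + 4 = -0.5

-0.50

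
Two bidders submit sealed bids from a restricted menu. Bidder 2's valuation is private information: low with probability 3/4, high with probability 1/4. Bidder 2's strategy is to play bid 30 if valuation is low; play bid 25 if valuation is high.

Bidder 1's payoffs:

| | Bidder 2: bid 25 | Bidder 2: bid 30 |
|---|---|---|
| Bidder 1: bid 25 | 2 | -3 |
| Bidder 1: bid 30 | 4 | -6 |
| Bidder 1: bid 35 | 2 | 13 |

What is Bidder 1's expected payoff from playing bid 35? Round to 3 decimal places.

Take the expectation over Bidder 2's valuation, weighting each type's action by its prior probability.
E[bid 35] = 3/4·13 + 1/4·2 = 39/4 + 1/2 = 41/4

10.250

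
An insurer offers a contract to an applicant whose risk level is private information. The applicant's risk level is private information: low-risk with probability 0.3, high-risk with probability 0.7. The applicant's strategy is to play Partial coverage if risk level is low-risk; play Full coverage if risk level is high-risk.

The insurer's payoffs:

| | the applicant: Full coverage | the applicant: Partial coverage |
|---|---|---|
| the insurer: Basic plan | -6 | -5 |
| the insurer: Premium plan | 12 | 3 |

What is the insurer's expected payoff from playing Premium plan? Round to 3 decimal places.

9.300

E[Premium plan] = 0.3·3 + 0.7·12 = 0.9 + 8.4 = 9.3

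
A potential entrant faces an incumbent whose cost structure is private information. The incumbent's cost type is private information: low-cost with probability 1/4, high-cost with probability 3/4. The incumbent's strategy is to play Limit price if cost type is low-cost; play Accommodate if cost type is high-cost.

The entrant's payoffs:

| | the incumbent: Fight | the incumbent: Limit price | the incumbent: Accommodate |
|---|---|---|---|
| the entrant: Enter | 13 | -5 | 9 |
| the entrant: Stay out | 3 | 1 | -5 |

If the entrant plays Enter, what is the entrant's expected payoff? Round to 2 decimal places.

E[Enter] = 1/4·(-5) + 3/4·9 = (-5/4) + 27/4 = 11/2

5.50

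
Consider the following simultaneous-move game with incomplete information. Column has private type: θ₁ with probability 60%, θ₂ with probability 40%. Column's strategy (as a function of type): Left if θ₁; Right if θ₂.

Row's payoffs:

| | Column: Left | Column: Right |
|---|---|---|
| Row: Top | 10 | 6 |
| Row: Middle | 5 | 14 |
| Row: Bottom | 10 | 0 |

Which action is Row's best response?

Middle

E[Top] = 0.6·(10) + 0.4·(6) = 8.4
E[Middle] = 0.6·(5) + 0.4·(14) = 8.6
E[Bottom] = 0.6·(10) + 0.4·(0) = 6
Best response: Middle (8.6 is the largest).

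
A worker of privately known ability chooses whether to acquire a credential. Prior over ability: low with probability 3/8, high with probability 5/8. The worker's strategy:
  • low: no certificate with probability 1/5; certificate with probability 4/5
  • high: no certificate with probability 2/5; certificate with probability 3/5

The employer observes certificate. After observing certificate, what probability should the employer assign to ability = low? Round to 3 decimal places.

0.444

P(certificate) = (3/8)·(4/5) + (5/8)·(3/5) = 27/40
P(low | certificate) = ((3/8)·(4/5)) / (27/40) = (3/10) / (27/40) = 4/9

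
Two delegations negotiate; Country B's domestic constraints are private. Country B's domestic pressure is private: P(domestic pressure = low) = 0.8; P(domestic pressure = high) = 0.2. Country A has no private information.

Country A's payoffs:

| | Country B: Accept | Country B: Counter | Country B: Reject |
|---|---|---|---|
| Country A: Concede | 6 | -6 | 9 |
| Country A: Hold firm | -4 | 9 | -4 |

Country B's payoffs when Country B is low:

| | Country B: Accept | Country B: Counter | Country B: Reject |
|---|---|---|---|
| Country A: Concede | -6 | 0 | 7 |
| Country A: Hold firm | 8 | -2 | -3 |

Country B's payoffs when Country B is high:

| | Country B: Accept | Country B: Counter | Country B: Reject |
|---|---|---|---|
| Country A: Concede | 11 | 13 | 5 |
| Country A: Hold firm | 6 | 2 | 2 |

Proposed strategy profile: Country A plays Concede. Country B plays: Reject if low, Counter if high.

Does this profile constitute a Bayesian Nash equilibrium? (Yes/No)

Yes

A profile is a BNE iff every type of every player is best-responding given beliefs about the other side.
Country A plays Concede: E[Concede] = 0.8·(9) + 0.2·(-6) = 6; E[Hold firm] = -1.4. Best-responding. ✓
Country B (domestic pressure low), facing Concede: Accept gives -6, Counter gives 0, Reject gives 7. Proposed Reject is best. ✓
Country B (domestic pressure high), facing Concede: Accept gives 11, Counter gives 13, Reject gives 5. Proposed Counter is best. ✓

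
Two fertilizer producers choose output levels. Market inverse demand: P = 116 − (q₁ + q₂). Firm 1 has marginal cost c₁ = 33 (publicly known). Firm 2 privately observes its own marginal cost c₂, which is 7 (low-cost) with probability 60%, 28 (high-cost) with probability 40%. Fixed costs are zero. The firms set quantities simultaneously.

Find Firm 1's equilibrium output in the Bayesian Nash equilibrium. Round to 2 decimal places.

Type-c best response for Firm 2: q₂(c) = (116 − c)/2 − q₁/2.
Firm 1 maximizes expected profit; its first-order condition is 116 − 2q₁ − E[q₂] − 33 = 0.
Substituting E[q₂] and solving: E[c₂] = 15.4, so q₁ = (116 − 2·33 + 15.4)/3 = 21.8.

21.80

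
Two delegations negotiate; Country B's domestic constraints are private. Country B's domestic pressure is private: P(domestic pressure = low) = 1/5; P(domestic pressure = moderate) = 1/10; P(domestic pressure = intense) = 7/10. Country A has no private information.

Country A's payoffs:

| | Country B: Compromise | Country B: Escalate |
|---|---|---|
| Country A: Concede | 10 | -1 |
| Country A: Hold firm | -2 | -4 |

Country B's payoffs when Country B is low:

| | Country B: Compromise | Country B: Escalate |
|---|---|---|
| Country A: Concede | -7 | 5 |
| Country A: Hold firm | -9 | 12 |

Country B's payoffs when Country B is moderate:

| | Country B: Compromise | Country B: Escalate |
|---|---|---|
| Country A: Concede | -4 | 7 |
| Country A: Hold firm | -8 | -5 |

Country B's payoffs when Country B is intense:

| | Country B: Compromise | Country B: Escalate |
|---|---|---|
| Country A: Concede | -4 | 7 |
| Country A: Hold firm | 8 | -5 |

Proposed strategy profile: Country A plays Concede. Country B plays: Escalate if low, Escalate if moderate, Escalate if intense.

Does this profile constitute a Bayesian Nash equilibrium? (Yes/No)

Country A plays Concede: E[Concede] = 1/5·(-1) + 1/10·(-1) + 7/10·(-1) = -1; E[Hold firm] = -4. Best-responding. ✓
Country B (domestic pressure low), facing Concede: Compromise gives -7, Escalate gives 5. Proposed Escalate is best. ✓
Country B (domestic pressure moderate), facing Concede: Compromise gives -4, Escalate gives 7. Proposed Escalate is best. ✓
Country B (domestic pressure intense), facing Concede: Compromise gives -4, Escalate gives 7. Proposed Escalate is best. ✓

Yes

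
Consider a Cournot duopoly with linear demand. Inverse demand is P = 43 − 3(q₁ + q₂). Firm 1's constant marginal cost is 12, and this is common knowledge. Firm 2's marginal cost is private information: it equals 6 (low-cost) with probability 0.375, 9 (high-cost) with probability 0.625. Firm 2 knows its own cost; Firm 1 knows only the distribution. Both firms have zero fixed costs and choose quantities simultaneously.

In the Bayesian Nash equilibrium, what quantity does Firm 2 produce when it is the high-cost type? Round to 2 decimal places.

4.17

Type-c best response for Firm 2: q₂(c) = (43 − c)/6 − q₁/2.
Firm 1 maximizes expected profit; its first-order condition is 43 − 6q₁ − 3E[q₂] − 12 = 0.
Substituting E[q₂] and solving: E[c₂] = 7.875, so q₁ = (43 − 2·12 + 7.875)/9 = 2.98611.
q₂(high-cost) = (43 − 9 − 3·2.98611)/6 = 4.17361.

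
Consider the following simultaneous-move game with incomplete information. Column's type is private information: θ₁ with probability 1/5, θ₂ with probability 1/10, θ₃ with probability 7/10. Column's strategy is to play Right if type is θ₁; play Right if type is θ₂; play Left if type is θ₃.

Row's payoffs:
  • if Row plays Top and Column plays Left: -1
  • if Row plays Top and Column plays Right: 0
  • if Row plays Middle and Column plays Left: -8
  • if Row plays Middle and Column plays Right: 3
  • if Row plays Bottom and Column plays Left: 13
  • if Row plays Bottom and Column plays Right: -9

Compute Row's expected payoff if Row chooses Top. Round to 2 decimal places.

-0.70

E[Top] = 1/5·0 + 1/10·0 + 7/10·(-1) = 0 + 0 + (-7/10) = -7/10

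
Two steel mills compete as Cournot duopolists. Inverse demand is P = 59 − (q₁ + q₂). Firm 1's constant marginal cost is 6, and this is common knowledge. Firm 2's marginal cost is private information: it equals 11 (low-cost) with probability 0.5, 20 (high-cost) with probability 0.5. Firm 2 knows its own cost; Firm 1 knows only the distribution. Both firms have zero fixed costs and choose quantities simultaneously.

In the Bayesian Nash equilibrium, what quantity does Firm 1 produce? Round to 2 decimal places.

Type-c best response for Firm 2: q₂(c) = (59 − c)/2 − q₁/2.
Firm 1 maximizes expected profit; its first-order condition is 59 − 2q₁ − E[q₂] − 6 = 0.
Substituting E[q₂] and solving: E[c₂] = 15.5, so q₁ = (59 − 2·6 + 15.5)/3 = 20.8333.

20.83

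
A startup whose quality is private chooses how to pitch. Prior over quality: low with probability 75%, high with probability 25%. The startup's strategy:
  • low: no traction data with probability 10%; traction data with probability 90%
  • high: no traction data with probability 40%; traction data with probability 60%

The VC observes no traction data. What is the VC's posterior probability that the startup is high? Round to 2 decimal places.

P(no traction data) = 0.75·0.1 + 0.25·0.4 = 0.175
P(high | no traction data) = (0.25·0.4) / 0.175 = 0.1 / 0.175 = 0.571429

0.57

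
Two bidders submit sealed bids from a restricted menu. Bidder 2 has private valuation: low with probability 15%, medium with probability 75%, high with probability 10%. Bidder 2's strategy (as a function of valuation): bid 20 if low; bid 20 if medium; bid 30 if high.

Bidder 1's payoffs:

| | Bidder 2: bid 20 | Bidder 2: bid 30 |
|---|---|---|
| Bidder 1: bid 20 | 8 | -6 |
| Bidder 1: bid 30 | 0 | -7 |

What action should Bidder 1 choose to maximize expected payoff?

bid 20

E[bid 20] = 0.15·(8) + 0.75·(8) + 0.1·(-6) = 6.6
E[bid 30] = 0.15·(0) + 0.75·(0) + 0.1·(-7) = -0.7
Best response: bid 20 (6.6 is the largest).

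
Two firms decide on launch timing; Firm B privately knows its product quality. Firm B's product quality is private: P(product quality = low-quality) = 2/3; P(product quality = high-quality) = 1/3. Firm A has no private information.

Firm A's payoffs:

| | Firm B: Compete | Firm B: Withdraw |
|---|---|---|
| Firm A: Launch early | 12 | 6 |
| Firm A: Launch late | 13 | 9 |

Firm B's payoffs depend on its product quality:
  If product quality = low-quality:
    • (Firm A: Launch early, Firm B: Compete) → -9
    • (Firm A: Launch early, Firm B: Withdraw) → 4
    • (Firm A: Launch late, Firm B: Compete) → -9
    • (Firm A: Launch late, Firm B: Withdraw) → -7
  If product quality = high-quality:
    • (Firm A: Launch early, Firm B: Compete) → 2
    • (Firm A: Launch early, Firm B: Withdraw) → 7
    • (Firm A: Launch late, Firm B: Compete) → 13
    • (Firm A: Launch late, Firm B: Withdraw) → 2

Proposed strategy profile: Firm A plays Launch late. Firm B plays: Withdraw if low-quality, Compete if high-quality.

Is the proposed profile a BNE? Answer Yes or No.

A profile is a BNE iff every type of every player is best-responding given beliefs about the other side.
Firm A plays Launch late: E[Launch late] = 2/3·(9) + 1/3·(13) = 31/3; E[Launch early] = 8. Best-responding. ✓
Firm B (product quality low-quality), facing Launch late: Compete gives -9, Withdraw gives -7. Proposed Withdraw is best. ✓
Firm B (product quality high-quality), facing Launch late: Compete gives 13, Withdraw gives 2. Proposed Compete is best. ✓

Yes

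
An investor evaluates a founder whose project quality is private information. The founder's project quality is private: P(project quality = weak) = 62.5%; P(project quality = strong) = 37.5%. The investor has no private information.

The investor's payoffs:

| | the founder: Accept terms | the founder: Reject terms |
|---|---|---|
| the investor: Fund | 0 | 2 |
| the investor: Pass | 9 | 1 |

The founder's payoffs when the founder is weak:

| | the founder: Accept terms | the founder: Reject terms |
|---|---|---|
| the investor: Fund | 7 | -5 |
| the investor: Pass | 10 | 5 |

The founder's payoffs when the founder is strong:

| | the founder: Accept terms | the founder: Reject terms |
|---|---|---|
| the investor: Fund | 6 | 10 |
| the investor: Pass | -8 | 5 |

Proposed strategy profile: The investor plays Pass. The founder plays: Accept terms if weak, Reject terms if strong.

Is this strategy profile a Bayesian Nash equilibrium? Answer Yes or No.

The investor plays Pass: E[Pass] = 0.625·(9) + 0.375·(1) = 6; E[Fund] = 0.75. Best-responding. ✓
The founder (project quality weak), facing Pass: Accept terms gives 10, Reject terms gives 5. Proposed Accept terms is best. ✓
The founder (project quality strong), facing Pass: Accept terms gives -8, Reject terms gives 5. Proposed Reject terms is best. ✓

Yes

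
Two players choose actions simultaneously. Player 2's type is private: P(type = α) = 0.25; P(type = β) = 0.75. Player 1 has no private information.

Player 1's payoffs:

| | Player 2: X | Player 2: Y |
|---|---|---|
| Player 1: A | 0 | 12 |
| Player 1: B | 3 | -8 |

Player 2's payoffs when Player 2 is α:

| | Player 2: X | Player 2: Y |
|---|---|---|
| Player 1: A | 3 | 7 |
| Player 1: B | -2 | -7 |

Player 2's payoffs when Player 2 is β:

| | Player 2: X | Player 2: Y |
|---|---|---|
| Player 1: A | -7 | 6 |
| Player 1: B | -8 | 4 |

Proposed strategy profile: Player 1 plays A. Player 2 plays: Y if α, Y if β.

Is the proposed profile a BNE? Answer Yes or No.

Yes

Player 1 plays A: E[A] = 0.25·(12) + 0.75·(12) = 12; E[B] = -8. Best-responding. ✓
Player 2 (type α), facing A: X gives 3, Y gives 7. Proposed Y is best. ✓
Player 2 (type β), facing A: X gives -7, Y gives 6. Proposed Y is best. ✓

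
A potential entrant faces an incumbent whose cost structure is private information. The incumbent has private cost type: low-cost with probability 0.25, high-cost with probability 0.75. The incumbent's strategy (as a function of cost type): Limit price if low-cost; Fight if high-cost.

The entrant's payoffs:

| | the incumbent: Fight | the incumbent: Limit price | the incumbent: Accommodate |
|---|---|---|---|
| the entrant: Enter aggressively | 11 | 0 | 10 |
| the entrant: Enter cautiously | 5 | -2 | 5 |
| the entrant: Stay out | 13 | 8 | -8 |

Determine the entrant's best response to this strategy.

Stay out

E[Enter aggressively] = 0.25·(0) + 0.75·(11) = 8.25
E[Enter cautiously] = 0.25·(-2) + 0.75·(5) = 3.25
E[Stay out] = 0.25·(8) + 0.75·(13) = 11.75
Best response: Stay out (11.75 is the largest).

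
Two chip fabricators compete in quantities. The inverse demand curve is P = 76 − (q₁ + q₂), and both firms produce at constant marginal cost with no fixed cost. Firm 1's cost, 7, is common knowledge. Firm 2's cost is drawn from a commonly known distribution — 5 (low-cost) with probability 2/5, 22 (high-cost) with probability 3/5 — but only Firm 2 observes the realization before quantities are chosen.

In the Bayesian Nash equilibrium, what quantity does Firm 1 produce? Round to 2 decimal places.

25.73

Firm 2 with cost c maximizes (76 − (q₁+q₂) − c)·q₂, giving q₂(c) = (76 − c − q₁)/2.
E[c₂] = 2/5·5 + 3/5·22 = 15.2
Firm 1's FOC against E[q₂] yields q₁ = (76 − 2·7 + E[c₂])/3 = (76 − 14 + 15.2)/3 = 25.7333.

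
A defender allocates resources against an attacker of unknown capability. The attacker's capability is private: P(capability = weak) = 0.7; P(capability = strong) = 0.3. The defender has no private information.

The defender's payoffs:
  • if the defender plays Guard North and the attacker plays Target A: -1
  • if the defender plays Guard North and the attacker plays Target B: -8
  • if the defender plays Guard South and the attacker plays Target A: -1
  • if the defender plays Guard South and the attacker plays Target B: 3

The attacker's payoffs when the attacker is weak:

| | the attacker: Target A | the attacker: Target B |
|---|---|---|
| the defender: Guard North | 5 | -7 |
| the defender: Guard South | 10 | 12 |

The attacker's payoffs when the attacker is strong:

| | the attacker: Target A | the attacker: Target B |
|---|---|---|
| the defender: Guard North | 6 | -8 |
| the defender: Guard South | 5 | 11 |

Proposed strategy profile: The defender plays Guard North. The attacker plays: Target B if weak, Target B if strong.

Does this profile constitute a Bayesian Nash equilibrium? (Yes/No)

No

The defender plays Guard North: E[Guard North] = 0.7·(-8) + 0.3·(-8) = -8; E[Guard South] = 3. Not best-responding. ✗
The attacker (capability weak), facing Guard North: Target A gives 5, Target B gives -7. Proposed Target B is not best — profitable deviation exists. ✗
The attacker (capability strong), facing Guard North: Target A gives 6, Target B gives -8. Proposed Target B is not best — profitable deviation exists. ✗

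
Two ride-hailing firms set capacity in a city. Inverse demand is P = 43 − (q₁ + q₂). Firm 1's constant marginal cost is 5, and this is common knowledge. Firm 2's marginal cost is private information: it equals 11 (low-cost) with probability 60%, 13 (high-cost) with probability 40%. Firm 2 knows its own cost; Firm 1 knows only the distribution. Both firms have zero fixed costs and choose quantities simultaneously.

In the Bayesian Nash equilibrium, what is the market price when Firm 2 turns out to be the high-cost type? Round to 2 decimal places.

Firm 2 with cost c maximizes (43 − (q₁+q₂) − c)·q₂, giving q₂(c) = (43 − c − q₁)/2.
E[c₂] = 0.6·11 + 0.4·13 = 11.8
Firm 1's FOC against E[q₂] yields q₁ = (43 − 2·5 + E[c₂])/3 = (43 − 10 + 11.8)/3 = 14.9333.
q₂(high-cost) = 7.53333, so P = 43 − (14.9333 + 7.53333) = 20.5333.

20.53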